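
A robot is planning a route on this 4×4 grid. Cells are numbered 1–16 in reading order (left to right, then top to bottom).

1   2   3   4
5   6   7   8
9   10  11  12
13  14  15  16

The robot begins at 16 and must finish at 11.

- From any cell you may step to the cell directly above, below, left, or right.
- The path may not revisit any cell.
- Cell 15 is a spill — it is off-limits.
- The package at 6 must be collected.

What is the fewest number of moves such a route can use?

6

Any route passes through 6 somewhere between 16 and 11. Summing Manhattan distances along the two legs (16 → 6 → 11) gives a lower bound of 4 + 2 = 6 moves.
A route of 6 moves achieves this: 16 → 12 → 8 → 7 → 6 → 10 → 11.
Since 6 matches the lower bound, it is optimal.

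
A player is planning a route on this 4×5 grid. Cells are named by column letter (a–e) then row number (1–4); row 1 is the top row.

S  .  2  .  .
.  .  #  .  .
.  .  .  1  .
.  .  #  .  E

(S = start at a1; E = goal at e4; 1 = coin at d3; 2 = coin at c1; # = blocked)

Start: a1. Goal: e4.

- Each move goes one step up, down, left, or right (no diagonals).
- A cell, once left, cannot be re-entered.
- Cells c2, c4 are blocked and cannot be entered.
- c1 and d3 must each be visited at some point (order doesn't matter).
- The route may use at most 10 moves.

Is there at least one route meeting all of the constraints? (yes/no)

One route that works: a1 → b1 → c1 → d1 → d2 → d3 → d4 → e4.

yes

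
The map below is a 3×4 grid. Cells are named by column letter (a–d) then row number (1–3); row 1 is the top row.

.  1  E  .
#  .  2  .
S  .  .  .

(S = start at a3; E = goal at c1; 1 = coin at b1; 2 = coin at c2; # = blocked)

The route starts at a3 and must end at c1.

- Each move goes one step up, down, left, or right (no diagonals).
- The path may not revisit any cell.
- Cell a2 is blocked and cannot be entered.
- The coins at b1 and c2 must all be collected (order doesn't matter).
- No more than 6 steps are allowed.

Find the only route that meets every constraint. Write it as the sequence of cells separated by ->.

a3 -> b3 -> c3 -> c2 -> b2 -> b1 -> c1

Any route must reach b1 and c2 and still end at c1 within 6 moves, so the order of the required stops is forced.
Route from a3: 2× right (reaching c3), up to c2, left to b2, up to b1, right to c1 — 6 moves in all.
Check: all required cells visited; 6 ≤ 6 moves.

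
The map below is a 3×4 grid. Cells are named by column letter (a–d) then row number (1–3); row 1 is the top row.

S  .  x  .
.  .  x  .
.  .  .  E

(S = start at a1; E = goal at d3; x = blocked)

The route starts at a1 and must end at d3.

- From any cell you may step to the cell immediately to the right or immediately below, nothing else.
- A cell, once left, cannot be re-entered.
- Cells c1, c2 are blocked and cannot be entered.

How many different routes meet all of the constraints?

A right/down-only route from a1 to d3 makes exactly 2 down-moves and 3 right-moves in some order.
With no other constraints that would be C(5,2) = 10 routes.
Subtract routes through each blocked cell (inclusion–exclusion for overlaps): − through c1: 3 − through c2: 6 + through c1&c2: 2 → 3.
That gives 3 routes.

3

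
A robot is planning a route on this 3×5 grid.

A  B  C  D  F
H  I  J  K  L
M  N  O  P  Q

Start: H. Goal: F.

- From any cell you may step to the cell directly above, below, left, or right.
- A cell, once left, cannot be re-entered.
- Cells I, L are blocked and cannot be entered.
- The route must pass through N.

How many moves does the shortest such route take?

Any route passes through N somewhere between H and F. Summing Manhattan distances along the two legs (H → N → F) gives a lower bound of 2 + 5 = 7 moves.
A route of 7 moves achieves this: H → M → N → O → J → C → D → F.
Since 7 matches the lower bound, it is optimal.

7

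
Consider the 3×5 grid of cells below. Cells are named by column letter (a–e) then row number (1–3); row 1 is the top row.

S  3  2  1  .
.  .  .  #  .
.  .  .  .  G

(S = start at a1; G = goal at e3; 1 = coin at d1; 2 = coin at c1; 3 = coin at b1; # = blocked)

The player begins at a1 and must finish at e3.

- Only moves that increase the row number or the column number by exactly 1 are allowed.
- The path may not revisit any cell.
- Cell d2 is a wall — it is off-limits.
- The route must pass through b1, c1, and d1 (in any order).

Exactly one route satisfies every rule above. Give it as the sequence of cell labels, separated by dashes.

Moves only go right or down, so the column and row indices never decrease.
Route from a1: 4× right (reaching e1), 2× down (reaching e3) — 6 moves in all.
Check: all required cells visited.

a1 - b1 - c1 - d1 - e1 - e2 - e3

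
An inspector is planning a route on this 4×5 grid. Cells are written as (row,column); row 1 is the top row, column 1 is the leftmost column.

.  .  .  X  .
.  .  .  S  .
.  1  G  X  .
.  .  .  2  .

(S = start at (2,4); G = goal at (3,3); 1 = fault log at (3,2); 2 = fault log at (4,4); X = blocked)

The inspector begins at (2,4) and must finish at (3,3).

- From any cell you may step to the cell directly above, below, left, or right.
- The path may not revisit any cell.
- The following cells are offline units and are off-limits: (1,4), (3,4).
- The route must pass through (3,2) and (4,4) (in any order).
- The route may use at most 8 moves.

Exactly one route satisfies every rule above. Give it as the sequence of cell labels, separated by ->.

The 8-move cap with required stops at (3,2), (4,4) leaves no slack for detours.
Route from (2,4): right to (2,5), 2× down (reaching (4,5)), 3× left (reaching (4,2)), up to (3,2), right to (3,3) — 8 moves in all.
Check: all required cells visited; 8 ≤ 8 moves.

(2,4) -> (2,5) -> (3,5) -> (4,5) -> (4,4) -> (4,3) -> (4,2) -> (3,2) -> (3,3)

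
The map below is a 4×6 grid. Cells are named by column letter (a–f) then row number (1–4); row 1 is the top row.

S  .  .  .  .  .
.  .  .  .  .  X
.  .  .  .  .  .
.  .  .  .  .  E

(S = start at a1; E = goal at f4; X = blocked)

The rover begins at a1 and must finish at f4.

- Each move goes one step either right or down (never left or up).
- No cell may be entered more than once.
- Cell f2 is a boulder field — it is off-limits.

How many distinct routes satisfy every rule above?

A right/down-only route from a1 to f4 makes exactly 3 down-moves and 5 right-moves in some order.
With no other constraints that would be C(8,3) = 56 routes.
Subtract routes through each blocked cell (inclusion–exclusion for overlaps): − through f2: 6 → 50.
That gives 50 routes.

50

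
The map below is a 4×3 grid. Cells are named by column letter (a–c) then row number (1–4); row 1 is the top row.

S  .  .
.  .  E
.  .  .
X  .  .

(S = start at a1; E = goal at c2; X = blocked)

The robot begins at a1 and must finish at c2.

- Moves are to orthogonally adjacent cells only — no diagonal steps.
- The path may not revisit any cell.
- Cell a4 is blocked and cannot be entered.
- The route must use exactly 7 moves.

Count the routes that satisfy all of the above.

5

Need simple routes of exactly 7 moves from a1 to c2 (Manhattan distance 3, so 2 moves are spent on a detour and 2 undoing it).
Enumerating: a1 a2 a3 b3 b2 b1 c1 c2 | a1 a2 a3 b3 b4 c4 c3 c2 | a1 a2 b2 b3 b4 c4 c3 c2 | a1 b1 b2 b3 b4 c4 c3 c2 | a1 b1 b2 a2 a3 b3 c3 c2.
That gives 5 routes.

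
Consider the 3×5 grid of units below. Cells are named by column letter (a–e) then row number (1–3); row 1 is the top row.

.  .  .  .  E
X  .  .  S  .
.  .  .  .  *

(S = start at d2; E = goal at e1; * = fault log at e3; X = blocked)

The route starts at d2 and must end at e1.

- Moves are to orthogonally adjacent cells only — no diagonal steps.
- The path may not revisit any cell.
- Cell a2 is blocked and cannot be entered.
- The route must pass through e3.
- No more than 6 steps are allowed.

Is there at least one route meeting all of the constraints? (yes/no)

One route that works: d2 → d3 → e3 → e2 → e1.

yes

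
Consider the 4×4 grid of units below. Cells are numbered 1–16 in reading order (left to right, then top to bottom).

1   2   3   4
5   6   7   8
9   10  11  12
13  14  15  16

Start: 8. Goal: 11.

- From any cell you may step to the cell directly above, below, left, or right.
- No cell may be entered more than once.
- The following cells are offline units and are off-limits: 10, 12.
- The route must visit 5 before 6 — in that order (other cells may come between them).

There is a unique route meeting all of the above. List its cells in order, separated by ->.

8 -> 4 -> 3 -> 2 -> 1 -> 5 -> 6 -> 7 -> 11

The waypoints must appear in the order 5, 6, with no cell reused.
Route from 8: up 1 to 4, left 3 to 1, down 1 to 5, right 2 to 7, down 1 to 11 — 8 moves in all.
Check: order respected (5 at step 5, 6 at step 6).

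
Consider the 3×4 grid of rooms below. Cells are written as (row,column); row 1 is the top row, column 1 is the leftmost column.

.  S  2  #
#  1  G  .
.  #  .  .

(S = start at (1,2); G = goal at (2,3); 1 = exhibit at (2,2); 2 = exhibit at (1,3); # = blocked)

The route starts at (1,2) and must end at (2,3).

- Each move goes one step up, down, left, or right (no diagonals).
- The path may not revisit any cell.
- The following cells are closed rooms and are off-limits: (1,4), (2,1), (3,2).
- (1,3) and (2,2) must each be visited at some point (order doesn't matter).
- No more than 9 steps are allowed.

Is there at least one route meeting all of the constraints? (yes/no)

Exhausting the options from (1,2), every branch either dead-ends against blocked cells, would have to re-enter a cell already used, runs past the 9-move limit, or reaches the goal with a constraint still unmet.

no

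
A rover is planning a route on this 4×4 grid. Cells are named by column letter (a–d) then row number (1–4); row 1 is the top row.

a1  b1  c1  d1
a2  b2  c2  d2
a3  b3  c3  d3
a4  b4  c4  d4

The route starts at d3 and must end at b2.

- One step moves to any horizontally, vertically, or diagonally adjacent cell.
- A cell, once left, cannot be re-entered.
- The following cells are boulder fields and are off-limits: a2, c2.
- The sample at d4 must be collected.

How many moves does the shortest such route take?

Any route passes through d4 somewhere between d3 and b2. Summing Chebyshev distances along the two legs (d3 → d4 → b2) gives a lower bound of 1 + 2 = 3 moves.
A route of 3 moves achieves this: d3 → d4 → c3 → b2.
Since 3 matches the lower bound, it is optimal.

3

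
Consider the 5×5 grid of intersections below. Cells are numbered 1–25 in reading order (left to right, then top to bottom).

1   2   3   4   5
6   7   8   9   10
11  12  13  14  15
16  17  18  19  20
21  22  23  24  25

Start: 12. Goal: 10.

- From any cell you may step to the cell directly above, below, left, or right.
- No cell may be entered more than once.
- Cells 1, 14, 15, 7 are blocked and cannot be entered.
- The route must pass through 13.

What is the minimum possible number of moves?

4

Any route passes through 13 somewhere between 12 and 10. Summing Manhattan distances along the two legs (12 → 13 → 10) gives a lower bound of 1 + 3 = 4 moves.
A route of 4 moves achieves this: 12 → 13 → 8 → 9 → 10.
Since 4 matches the lower bound, it is optimal.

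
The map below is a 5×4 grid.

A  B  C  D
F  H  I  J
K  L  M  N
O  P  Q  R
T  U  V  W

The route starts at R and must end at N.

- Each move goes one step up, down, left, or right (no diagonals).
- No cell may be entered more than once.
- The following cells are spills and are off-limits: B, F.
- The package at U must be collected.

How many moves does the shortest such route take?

Any route passes through U somewhere between R and N. Summing Manhattan distances along the two legs (R → U → N) gives a lower bound of 3 + 4 = 7 moves.
A route of 7 moves achieves this: R → W → V → U → P → L → M → N.
Since 7 matches the lower bound, it is optimal.

7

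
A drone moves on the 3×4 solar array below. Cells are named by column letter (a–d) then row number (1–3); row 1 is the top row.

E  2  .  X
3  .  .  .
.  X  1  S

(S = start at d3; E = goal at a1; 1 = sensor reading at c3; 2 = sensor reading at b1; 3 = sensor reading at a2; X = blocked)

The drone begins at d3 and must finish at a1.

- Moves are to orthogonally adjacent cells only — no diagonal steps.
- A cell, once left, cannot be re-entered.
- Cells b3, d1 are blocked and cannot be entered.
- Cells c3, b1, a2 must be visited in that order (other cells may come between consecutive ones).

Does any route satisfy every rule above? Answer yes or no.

yes

One route that works: d3 → c3 → c2 → c1 → b1 → b2 → a2 → a1.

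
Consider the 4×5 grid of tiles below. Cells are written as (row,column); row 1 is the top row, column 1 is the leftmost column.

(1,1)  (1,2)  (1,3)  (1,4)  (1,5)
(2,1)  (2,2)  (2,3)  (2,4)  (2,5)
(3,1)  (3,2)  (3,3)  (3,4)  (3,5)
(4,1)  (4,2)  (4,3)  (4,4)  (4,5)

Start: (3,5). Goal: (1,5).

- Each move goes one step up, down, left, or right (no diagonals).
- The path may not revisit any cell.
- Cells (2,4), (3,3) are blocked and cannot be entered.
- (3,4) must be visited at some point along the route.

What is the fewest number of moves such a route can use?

Any route passes through (3,4) somewhere between (3,5) and (1,5). Summing Manhattan distances along the two legs ((3,5) → (3,4) → (1,5)) gives a lower bound of 1 + 3 = 4 moves.
The shortest route satisfying every rule uses 10 moves: (3,5) → (3,4) → (4,4) → (4,3) → (4,2) → (3,2) → (2,2) → (1,2) → (1,3) → (1,4) → (1,5).
The bound of 4 isn't tight here; checking systematically, no route of length 4 through 9 satisfies every constraint (on a 4-connected grid the length of any start-to-goal walk has the same parity as the Manhattan bound, so only lengths 4, 6, 8, … need checking), so 10 is the minimum.

10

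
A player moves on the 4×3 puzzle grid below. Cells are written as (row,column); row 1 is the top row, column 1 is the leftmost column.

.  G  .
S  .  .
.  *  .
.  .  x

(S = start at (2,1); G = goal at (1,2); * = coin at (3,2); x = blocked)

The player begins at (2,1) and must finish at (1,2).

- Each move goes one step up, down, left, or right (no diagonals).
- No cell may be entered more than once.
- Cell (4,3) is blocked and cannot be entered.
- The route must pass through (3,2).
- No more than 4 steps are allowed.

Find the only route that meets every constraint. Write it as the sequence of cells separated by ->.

The budget equals the shortest possible length, so every move has to be on a shortest route through the required cells.
Route from (2,1): down to (3,1), right to (3,2), 2× up (reaching (1,2)) — 4 moves in all.
Check: all required cells visited; 4 ≤ 4 moves.

(2,1) -> (3,1) -> (3,2) -> (2,2) -> (1,2)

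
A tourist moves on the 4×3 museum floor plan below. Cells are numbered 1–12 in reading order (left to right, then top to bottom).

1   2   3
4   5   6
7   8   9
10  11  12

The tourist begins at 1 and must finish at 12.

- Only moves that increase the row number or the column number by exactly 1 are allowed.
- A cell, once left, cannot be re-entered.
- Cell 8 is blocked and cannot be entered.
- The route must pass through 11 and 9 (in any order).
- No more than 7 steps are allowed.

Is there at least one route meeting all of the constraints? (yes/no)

no

11 is below but to the left of 9: going 9 → 11 would need a leftward move and 11 → 9 an upward move, so no right/down-only route can visit both required cells.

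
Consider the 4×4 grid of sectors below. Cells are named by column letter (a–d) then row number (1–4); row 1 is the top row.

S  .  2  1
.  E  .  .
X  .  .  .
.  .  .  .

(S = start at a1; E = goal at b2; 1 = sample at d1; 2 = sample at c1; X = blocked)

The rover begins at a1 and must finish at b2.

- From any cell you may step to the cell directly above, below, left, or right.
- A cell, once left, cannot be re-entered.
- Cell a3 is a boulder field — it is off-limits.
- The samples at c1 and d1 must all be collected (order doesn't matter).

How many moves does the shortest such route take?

6

Any route passes through c1 and d1 in some order between a1 and b2. Summing Manhattan distances along each leg and taking the cheapest ordering (a1 → d1 → c1 → b2) gives a lower bound of 3 + 1 + 2 = 6 moves.
A route of 6 moves achieves this: a1 → b1 → c1 → d1 → d2 → c2 → b2.
Since 6 matches the lower bound, it is optimal.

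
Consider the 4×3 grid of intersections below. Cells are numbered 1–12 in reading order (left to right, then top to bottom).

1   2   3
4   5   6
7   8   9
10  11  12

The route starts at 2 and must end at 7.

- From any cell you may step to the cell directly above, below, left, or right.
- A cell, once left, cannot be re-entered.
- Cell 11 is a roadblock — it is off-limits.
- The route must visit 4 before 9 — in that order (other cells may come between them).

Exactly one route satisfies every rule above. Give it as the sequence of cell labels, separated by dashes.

2 - 1 - 4 - 5 - 6 - 9 - 8 - 7

The waypoints must appear in the order 4, 9, with no cell reused.
Route from 2: left 1 to 1, down 1 to 4, right 2 to 6, down 1 to 9, left 2 to 7 — 7 moves in all.
Check: order respected (4 at step 2, 9 at step 5).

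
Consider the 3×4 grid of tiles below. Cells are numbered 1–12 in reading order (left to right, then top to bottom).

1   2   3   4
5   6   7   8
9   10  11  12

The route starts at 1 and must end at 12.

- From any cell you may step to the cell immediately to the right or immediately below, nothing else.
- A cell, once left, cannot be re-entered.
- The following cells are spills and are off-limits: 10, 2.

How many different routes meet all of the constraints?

2

A right/down-only route from 1 to 12 makes exactly 2 down-moves and 3 right-moves in some order.
With no other constraints that would be C(5,2) = 10 routes.
Subtract routes through each blocked cell (inclusion–exclusion for overlaps): − through 2: 6 − through 10: 3 + through 2&10: 1 → 2.
That gives 2 routes.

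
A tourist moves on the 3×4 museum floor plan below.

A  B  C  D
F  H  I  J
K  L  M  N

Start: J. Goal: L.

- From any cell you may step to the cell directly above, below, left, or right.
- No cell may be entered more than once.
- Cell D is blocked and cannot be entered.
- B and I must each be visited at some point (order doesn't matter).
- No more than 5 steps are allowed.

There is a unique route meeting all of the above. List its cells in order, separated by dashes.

Any route must reach B and I and still end at L within 5 moves, so the order of the required stops is forced.
Route from J: left 1 to I, up 1 to C, left 1 to B, down 2 to L — 5 moves in all.
Check: all required cells visited; 5 ≤ 5 moves.

J - I - C - B - H - L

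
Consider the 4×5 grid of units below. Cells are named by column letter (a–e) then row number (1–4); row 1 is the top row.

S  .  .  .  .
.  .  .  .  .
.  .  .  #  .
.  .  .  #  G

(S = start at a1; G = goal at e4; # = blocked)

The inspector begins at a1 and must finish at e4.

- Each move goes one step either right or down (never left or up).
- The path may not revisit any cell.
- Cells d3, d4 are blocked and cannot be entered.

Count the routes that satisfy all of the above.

A right/down-only route from a1 to e4 makes exactly 3 down-moves and 4 right-moves in some order.
With no other constraints that would be C(7,3) = 35 routes.
Subtract routes through each blocked cell (inclusion–exclusion for overlaps): − through d3: 20 − through d4: 20 + through d3&d4: 10 → 5.
That gives 5 routes.

5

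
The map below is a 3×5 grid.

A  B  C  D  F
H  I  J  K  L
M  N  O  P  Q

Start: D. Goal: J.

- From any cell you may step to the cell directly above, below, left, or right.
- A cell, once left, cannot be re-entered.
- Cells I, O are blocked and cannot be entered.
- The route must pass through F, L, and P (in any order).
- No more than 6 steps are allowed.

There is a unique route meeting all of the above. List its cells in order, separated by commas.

The 6-move cap with required stops at F, L, P leaves no slack for detours.
Route from D: right 1 to F, down 2 to Q, left 1 to P, up 1 to K, left 1 to J — 6 moves in all.
Check: all required cells visited; 6 ≤ 6 moves.

D, F, L, Q, P, K, J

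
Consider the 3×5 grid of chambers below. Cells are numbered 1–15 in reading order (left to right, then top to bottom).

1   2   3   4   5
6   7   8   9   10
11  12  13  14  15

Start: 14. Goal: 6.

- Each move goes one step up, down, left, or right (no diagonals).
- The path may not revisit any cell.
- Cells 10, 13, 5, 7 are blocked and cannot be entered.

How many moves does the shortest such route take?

The Manhattan distance from 14 to 6 is |3−2| + |4−1| = 4, so at least 4 moves are needed.
That bound ignores the blocked cells. Measuring each leg by the fewest moves that actually steer around them (14→6: 6) raises the lower bound to 6.
A route of 6 moves exists: 14 → 9 → 4 → 3 → 2 → 1 → 6.
Since 6 matches that lower bound, it is optimal.

6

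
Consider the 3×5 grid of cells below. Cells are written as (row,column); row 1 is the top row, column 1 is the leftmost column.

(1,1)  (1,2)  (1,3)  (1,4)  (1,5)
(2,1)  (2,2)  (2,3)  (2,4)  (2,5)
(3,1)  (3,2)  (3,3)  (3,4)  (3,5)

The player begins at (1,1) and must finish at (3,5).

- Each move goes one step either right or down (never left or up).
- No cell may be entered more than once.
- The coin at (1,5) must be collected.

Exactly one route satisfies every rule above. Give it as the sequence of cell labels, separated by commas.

Moves only go right or down, so the column and row indices never decrease.
Route from (1,1): 4× right (reaching (1,5)), 2× down (reaching (3,5)) — 6 moves in all.
Check: all required cells visited.

(1,1), (1,2), (1,3), (1,4), (1,5), (2,5), (3,5)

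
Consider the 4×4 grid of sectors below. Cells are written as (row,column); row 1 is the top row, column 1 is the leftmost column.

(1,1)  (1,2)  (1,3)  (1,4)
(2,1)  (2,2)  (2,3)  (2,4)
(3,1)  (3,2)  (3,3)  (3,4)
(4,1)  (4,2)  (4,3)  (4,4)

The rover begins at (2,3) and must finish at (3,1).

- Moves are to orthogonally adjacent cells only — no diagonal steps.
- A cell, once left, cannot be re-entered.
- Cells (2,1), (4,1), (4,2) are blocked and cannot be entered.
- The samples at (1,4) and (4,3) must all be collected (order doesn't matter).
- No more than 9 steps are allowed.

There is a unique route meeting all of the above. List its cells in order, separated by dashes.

The 9-move cap with required stops at (1,4), (4,3) leaves no slack for detours.
Route from (2,3): up to (1,3), right to (1,4), 3× down (reaching (4,4)), left to (4,3), up to (3,3), 2× left (reaching (3,1)) — 9 moves in all.
Check: all required cells visited; 9 ≤ 9 moves.

(2,3) - (1,3) - (1,4) - (2,4) - (3,4) - (4,4) - (4,3) - (3,3) - (3,2) - (3,1)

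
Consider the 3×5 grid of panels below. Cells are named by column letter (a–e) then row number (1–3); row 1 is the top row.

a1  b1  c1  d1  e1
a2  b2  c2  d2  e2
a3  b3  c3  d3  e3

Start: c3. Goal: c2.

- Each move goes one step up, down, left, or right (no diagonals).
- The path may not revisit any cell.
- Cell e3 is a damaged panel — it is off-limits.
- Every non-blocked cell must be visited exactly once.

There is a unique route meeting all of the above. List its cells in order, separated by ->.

c3 -> d3 -> d2 -> e2 -> e1 -> d1 -> c1 -> b1 -> a1 -> a2 -> a3 -> b3 -> b2 -> c2

Need to visit all 14 open cells exactly once, starting at c3 and ending at c2.
Cell e2 has only two open neighbours (e1 and d2), so the path must pass straight through it: one of those is the cell it's entered from and the other is where it exits.
Route from c3: right 1 to d3, up 1 to d2, right 1 to e2, up 1 to e1, left 4 to a1, down 2 to a3, right 1 to b3, up 1 to b2, right 1 to c2 — 13 moves in all.
Check: all 14 open cells covered.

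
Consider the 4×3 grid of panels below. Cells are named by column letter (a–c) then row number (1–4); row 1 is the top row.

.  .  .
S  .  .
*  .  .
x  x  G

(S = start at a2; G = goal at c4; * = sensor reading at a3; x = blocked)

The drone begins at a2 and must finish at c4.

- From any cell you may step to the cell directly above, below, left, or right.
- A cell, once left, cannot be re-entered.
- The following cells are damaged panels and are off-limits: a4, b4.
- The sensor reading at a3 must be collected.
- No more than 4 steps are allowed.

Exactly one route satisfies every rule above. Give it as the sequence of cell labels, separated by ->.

a2 -> a3 -> b3 -> c3 -> c4

The budget equals the shortest possible length, so every move has to be on a shortest route through the required cells.
Route from a2: down to a3, 2× right (reaching c3), down to c4 — 4 moves in all.
Check: all required cells visited; 4 ≤ 4 moves.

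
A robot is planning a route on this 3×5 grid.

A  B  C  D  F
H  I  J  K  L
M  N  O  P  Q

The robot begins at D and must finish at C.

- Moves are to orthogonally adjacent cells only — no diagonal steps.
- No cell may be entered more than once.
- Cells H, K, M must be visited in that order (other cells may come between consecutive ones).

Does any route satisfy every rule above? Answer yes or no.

Ignoring the required order, 24 revisit-free routes from D to C pass through all of H, K, and M; the waypoint orders that occur are K → M → H (24) — never H → K → M.

no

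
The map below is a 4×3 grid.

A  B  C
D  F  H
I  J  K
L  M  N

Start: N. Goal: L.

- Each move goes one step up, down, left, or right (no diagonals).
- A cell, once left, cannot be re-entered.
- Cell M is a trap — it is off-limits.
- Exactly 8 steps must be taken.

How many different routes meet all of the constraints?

5

Need simple routes of exactly 8 moves from N to L (Manhattan distance 2, so 3 moves are spent on a detour and 3 undoing it).
Enumerating: N K H C B F J I L | N K H C B F D I L | N K H C B A D I L | N K H F B A D I L | N K J F B A D I L.
That gives 5 routes.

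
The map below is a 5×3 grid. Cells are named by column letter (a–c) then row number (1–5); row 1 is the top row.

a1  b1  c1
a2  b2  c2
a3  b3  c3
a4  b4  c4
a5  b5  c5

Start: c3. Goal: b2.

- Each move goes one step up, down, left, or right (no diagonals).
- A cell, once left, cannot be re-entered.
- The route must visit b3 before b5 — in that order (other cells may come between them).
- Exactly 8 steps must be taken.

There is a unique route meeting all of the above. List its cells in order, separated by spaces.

c3 b3 b4 b5 a5 a4 a3 a2 b2

The waypoints must appear in the order b3, b5, with no cell reused.
Route from c3: left to b3, 2× down (reaching b5), left to a5, 3× up (reaching a2), right to b2 — 8 moves in all.
Check: order respected (b3 at step 1, b5 at step 3); 8 moves as required.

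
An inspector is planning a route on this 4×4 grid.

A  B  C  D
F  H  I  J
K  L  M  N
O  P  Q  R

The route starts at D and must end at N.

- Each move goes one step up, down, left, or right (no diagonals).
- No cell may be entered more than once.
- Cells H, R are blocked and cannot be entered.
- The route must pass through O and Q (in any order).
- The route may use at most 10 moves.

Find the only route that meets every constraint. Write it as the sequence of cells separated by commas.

D, C, B, A, F, K, O, P, Q, M, N

The budget equals the shortest possible length, so every move has to be on a shortest route through the required cells.
Route from D: left 3 to A, down 3 to O, right 2 to Q, up 1 to M, right 1 to N — 10 moves in all.
Check: all required cells visited; 10 ≤ 10 moves.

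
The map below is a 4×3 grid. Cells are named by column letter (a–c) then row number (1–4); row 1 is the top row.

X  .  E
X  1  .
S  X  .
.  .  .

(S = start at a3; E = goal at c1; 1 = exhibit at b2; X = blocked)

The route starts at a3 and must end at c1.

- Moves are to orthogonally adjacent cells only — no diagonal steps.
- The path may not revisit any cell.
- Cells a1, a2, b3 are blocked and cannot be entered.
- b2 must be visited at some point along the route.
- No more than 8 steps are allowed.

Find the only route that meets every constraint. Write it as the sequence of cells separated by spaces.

a3 a4 b4 c4 c3 c2 b2 b1 c1

Any route must reach b2 and still end at c1 within 8 moves, so the order of the required stops is forced.
Route from a3: down to a4, 2× right (reaching c4), 2× up (reaching c2), left to b2, up to b1, right to c1 — 8 moves in all.
Check: all required cells visited; 8 ≤ 8 moves.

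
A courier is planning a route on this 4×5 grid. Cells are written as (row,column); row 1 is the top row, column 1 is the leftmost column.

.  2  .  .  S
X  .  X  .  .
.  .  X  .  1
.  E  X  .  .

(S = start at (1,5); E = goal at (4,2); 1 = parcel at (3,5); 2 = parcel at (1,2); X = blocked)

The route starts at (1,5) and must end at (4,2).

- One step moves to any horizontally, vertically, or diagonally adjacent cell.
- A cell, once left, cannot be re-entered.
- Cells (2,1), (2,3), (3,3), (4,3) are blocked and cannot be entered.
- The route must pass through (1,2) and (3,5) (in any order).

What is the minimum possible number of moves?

8

Any route passes through (1,2) and (3,5) in some order between (1,5) and (4,2). Summing Chebyshev distances along each leg and taking the cheapest ordering ((1,5) → (3,5) → (1,2) → (4,2)) gives a lower bound of 2 + 3 + 3 = 8 moves.
A route of 8 moves achieves this: (1,5) → (2,5) → (3,5) → (2,4) → (1,3) → (1,2) → (2,2) → (3,1) → (4,2).
Since 8 matches the lower bound, it is optimal.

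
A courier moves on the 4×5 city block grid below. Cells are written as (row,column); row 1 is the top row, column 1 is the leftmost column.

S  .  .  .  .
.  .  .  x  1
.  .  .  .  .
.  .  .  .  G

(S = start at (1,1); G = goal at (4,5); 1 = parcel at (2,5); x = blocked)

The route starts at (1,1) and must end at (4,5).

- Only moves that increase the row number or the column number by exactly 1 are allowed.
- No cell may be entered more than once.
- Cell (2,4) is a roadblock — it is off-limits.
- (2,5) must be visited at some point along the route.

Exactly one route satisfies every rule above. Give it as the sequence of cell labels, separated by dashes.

Moves only go right or down, so the column and row indices never decrease.
Route from (1,1): 4× right (reaching (1,5)), 3× down (reaching (4,5)) — 7 moves in all.
Check: all required cells visited.

(1,1) - (1,2) - (1,3) - (1,4) - (1,5) - (2,5) - (3,5) - (4,5)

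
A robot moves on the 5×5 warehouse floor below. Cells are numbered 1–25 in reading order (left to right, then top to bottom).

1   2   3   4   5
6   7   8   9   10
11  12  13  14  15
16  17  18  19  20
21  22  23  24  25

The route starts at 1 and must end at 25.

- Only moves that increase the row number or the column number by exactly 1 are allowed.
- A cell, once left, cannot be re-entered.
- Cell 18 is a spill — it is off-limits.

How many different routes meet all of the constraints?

A right/down-only route from 1 to 25 makes exactly 4 down-moves and 4 right-moves in some order.
With no other constraints that would be C(8,4) = 70 routes.
Subtract routes through each blocked cell (inclusion–exclusion for overlaps): − through 18: 30 → 40.
That gives 40 routes.

40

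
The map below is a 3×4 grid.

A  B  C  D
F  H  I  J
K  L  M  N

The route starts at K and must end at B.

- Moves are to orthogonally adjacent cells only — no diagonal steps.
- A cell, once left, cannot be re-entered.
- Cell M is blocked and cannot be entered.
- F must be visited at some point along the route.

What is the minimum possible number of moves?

Any route passes through F somewhere between K and B. Summing Manhattan distances along the two legs (K → F → B) gives a lower bound of 1 + 2 = 3 moves.
A route of 3 moves achieves this: K → F → A → B.
Since 3 matches the lower bound, it is optimal.

3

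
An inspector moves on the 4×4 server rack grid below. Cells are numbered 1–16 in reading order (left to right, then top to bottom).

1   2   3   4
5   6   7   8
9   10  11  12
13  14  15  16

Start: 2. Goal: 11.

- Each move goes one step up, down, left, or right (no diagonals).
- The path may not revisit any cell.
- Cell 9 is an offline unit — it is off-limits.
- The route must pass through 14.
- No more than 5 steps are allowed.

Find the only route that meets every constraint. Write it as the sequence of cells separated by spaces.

2 6 10 14 15 11

The 5-move cap with required stops at 14 leaves no slack for detours.
Route from 2: 3× down (reaching 14), right to 15, up to 11 — 5 moves in all.
Check: all required cells visited; 5 ≤ 5 moves.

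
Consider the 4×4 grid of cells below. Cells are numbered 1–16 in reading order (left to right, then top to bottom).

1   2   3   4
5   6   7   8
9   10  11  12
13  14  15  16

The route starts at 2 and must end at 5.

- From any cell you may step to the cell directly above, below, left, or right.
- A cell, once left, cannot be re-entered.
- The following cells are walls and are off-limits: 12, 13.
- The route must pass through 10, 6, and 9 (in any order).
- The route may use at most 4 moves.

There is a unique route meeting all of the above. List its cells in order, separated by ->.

2 -> 6 -> 10 -> 9 -> 5

The 4-move cap with required stops at 10, 6, 9 leaves no slack for detours.
Route from 2: down 2 to 10, left 1 to 9, up 1 to 5 — 4 moves in all.
Check: all required cells visited; 4 ≤ 4 moves.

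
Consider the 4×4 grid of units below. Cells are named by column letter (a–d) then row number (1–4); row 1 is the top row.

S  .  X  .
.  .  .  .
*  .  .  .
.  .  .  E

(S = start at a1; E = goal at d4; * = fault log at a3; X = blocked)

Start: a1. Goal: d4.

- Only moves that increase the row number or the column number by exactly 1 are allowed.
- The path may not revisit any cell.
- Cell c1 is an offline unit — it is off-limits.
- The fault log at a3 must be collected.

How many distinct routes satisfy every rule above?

4

A right/down-only route from a1 to d4 makes exactly 3 down-moves and 3 right-moves in some order.
With no other constraints that would be C(6,3) = 20 routes.
Split at a3 and multiply the segment counts (each segment already excludes blocked cells): a1→a3: 1; a3→d4: 4; product = 4.
That gives 4 routes.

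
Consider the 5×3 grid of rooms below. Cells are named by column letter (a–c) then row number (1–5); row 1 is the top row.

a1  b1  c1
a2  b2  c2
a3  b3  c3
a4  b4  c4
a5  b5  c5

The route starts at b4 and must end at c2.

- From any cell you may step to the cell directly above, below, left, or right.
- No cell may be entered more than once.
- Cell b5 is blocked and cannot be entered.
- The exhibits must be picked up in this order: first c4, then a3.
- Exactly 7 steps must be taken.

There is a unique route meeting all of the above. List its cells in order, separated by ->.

The waypoints must appear in the order c4, a3, with no cell reused.
Route from b4: right to c4, up to c3, 2× left (reaching a3), up to a2, 2× right (reaching c2) — 7 moves in all.
Check: order respected (c4 at step 1, a3 at step 4); 7 moves as required.

b4 -> c4 -> c3 -> b3 -> a3 -> a2 -> b2 -> c2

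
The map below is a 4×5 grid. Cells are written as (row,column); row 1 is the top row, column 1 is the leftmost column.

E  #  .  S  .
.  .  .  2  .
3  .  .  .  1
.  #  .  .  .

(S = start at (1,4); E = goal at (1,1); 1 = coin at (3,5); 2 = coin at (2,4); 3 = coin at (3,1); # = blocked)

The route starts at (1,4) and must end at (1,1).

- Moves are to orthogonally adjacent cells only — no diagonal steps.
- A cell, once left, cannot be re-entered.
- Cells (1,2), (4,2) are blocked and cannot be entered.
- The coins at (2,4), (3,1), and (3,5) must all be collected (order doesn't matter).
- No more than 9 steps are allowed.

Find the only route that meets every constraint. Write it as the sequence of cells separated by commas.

The 9-move cap with required stops at (2,4), (3,1), (3,5) leaves no slack for detours.
Route from (1,4): down 1 to (2,4), right 1 to (2,5), down 1 to (3,5), left 4 to (3,1), up 2 to (1,1) — 9 moves in all.
Check: all required cells visited; 9 ≤ 9 moves.

(1,4), (2,4), (2,5), (3,5), (3,4), (3,3), (3,2), (3,1), (2,1), (1,1)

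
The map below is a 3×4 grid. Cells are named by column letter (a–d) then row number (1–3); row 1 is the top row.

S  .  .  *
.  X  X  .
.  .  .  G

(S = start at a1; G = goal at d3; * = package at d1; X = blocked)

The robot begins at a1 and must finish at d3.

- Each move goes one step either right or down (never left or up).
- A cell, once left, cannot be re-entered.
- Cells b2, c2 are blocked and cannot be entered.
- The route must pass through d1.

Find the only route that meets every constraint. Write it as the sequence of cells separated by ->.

a1 -> b1 -> c1 -> d1 -> d2 -> d3

Moves only go right or down, so the column and row indices never decrease.
Route from a1: 3× right (reaching d1), 2× down (reaching d3) — 5 moves in all.
Check: all required cells visited.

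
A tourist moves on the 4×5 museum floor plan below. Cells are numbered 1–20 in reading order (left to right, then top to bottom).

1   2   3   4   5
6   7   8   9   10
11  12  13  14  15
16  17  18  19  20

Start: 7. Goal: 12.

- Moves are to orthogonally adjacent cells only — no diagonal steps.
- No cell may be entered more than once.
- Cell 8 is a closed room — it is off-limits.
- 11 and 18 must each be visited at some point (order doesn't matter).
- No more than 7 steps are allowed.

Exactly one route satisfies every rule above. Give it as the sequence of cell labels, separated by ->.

7 -> 6 -> 11 -> 16 -> 17 -> 18 -> 13 -> 12

Any route must reach 11 and 18 and still end at 12 within 7 moves, so the order of the required stops is forced.
Route from 7: left 1 to 6, down 2 to 16, right 2 to 18, up 1 to 13, left 1 to 12 — 7 moves in all.
Check: all required cells visited; 7 ≤ 7 moves.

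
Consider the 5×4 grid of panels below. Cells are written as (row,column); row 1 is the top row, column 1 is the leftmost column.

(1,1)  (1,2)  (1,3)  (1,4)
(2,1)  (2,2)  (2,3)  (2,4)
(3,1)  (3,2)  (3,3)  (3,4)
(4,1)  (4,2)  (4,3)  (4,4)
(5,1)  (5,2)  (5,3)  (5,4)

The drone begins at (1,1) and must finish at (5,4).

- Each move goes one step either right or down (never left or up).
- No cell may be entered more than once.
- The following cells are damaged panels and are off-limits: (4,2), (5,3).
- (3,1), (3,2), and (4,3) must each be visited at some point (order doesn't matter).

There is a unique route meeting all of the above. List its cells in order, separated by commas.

(1,1), (2,1), (3,1), (3,2), (3,3), (4,3), (4,4), (5,4)

Moves only go right or down, so the column and row indices never decrease.
Route from (1,1): 2× down (reaching (3,1)), 2× right (reaching (3,3)), down to (4,3), right to (4,4), down to (5,4) — 7 moves in all.
Check: all required cells visited.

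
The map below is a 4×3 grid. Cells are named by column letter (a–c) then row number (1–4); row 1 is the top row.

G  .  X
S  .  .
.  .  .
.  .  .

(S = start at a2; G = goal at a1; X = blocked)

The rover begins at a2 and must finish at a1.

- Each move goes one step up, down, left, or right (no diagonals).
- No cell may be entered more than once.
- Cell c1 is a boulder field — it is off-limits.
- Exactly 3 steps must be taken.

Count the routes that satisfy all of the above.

1

Need simple routes of exactly 3 moves from a2 to a1 (Manhattan distance 1, so 1 moves are spent on a detour and 1 undoing it).
Enumerating: a2 b2 b1 a1.
That gives 1 route.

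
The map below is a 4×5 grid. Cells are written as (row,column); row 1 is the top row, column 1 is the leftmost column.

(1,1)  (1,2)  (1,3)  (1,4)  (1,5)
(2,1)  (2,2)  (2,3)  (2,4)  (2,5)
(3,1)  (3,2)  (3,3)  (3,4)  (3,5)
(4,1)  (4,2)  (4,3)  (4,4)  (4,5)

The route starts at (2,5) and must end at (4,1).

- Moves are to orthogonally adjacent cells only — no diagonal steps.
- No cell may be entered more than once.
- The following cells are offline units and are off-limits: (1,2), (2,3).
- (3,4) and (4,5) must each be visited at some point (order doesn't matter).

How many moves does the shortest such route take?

8

Any route passes through (3,4) and (4,5) in some order between (2,5) and (4,1). Summing Manhattan distances along each leg and taking the cheapest ordering ((2,5) → (4,5) → (3,4) → (4,1)) gives a lower bound of 2 + 2 + 4 = 8 moves.
A route of 8 moves achieves this: (2,5) → (3,5) → (4,5) → (4,4) → (3,4) → (3,3) → (4,3) → (4,2) → (4,1).
Since 8 matches the lower bound, it is optimal.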